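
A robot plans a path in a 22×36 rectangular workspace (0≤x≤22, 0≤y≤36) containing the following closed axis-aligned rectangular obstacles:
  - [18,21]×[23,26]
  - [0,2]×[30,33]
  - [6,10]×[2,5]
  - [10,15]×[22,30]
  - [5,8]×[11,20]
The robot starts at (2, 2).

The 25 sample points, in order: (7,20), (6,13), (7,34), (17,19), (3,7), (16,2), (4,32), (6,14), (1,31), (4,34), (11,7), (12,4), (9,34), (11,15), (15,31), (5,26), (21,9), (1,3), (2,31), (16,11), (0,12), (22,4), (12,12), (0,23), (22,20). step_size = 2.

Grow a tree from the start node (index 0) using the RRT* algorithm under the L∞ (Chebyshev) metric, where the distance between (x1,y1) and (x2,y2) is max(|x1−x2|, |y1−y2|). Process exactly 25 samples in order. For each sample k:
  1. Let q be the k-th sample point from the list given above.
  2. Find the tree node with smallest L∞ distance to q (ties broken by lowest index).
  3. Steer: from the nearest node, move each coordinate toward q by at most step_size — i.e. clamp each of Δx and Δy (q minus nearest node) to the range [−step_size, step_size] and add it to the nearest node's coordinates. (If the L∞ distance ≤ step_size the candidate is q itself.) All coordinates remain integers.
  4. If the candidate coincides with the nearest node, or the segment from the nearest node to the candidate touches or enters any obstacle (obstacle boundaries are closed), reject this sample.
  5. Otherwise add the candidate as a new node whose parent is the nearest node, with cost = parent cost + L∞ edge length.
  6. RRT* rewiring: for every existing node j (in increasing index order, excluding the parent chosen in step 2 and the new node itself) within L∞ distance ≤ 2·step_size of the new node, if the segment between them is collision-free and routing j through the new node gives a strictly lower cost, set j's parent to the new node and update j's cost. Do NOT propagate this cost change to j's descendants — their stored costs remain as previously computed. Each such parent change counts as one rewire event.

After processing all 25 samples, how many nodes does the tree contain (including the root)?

1. q=(7,20) nearest=0 d=18 new=(4,4) → add node 1 parent=0 cost=2
2. q=(6,13) nearest=1 d=9 new=(6,6) → add node 2 parent=1 cost=4
3. q=(7,34) nearest=2 d=28 new=(7,8) → add node 3 parent=2 cost=6
4. q=(17,19) nearest=3 d=11 new=(9,10) → add node 4 parent=3 cost=8
5. q=(3,7) nearest=1 d=3 new=(3,6) → add node 5 parent=1 cost=4
6. q=(16,2) nearest=4 d=8 new=(11,8) → add node 6 parent=4 cost=10
7. q=(4,32) nearest=4 d=22 new=(7,12) → blocked by [5,8]×[11,20], reject
8. q=(6,14) nearest=4 d=4 new=(7,12) → blocked by [5,8]×[11,20], reject
9. q=(1,31) nearest=4 d=21 new=(7,12) → blocked by [5,8]×[11,20], reject
10. q=(4,34) nearest=4 d=24 new=(7,12) → blocked by [5,8]×[11,20], reject
11. q=(11,7) nearest=6 d=1 new=(11,7) → add node 7 parent=6 cost=11
12. q=(12,4) nearest=7 d=3 new=(12,5) → add node 8 parent=7 cost=13
13. q=(9,34) nearest=4 d=24 new=(9,12) → add node 9 parent=4 cost=10
14. q=(11,15) nearest=9 d=3 new=(11,14) → add node 10 parent=9 cost=12
15. q=(15,31) nearest=10 d=17 new=(13,16) → add node 11 parent=10 cost=14
16. q=(5,26) nearest=11 d=10 new=(11,18) → add node 12 parent=11 cost=16
17. q=(21,9) nearest=11 d=8 new=(15,14) → add node 13 parent=11 cost=16
18. q=(1,3) nearest=0 d=1 new=(1,3) → add node 14 parent=0 cost=1
19. q=(2,31) nearest=12 d=13 new=(9,20) → add node 15 parent=12 cost=18
20. q=(16,11) nearest=13 d=3 new=(16,12) → add node 16 parent=13 cost=18
21. q=(0,12) nearest=2 d=6 new=(4,8) → add node 17 parent=2 cost=6
22. q=(22,4) nearest=16 d=8 new=(18,10) → add node 18 parent=16 cost=20
23. q=(12,12) nearest=10 d=2 new=(12,12) → add node 19 parent=10 cost=14
24. q=(0,23) nearest=15 d=9 new=(7,22) → add node 20 parent=15 cost=20
25. q=(22,20) nearest=13 d=7 new=(17,16) → add node 21 parent=13 cost=18

Node count: 22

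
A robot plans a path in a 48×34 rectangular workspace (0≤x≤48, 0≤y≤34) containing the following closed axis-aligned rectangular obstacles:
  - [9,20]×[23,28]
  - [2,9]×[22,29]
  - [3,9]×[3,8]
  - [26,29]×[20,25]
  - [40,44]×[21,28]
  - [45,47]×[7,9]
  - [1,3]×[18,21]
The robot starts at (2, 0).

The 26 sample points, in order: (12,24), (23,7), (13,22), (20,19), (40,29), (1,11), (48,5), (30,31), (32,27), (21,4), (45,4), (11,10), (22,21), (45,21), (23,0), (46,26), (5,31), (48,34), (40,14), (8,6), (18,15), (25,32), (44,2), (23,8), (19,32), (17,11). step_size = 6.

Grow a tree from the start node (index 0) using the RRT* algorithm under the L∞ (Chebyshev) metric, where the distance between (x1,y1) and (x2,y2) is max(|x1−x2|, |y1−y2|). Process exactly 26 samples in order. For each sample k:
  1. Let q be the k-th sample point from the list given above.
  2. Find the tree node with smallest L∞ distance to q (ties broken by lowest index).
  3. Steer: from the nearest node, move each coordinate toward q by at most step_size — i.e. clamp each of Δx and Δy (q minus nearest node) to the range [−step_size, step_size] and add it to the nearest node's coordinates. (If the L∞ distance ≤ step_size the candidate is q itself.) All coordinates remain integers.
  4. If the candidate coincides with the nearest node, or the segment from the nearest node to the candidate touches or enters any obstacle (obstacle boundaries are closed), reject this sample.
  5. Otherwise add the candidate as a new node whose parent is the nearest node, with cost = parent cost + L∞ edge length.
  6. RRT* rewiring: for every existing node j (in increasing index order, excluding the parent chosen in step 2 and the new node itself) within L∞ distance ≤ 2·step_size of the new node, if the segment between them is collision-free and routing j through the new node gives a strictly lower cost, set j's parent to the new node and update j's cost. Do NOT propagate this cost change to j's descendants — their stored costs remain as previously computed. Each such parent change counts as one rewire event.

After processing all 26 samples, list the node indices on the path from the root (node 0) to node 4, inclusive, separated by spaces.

1. q=(12,24) nearest=0 d=24 new=(8,6) → blocked by [3,9]×[3,8], reject
2. q=(23,7) nearest=0 d=21 new=(8,6) → blocked by [3,9]×[3,8], reject
3. q=(13,22) nearest=0 d=22 new=(8,6) → blocked by [3,9]×[3,8], reject
4. q=(20,19) nearest=0 d=19 new=(8,6) → blocked by [3,9]×[3,8], reject
5. q=(40,29) nearest=0 d=38 new=(8,6) → blocked by [3,9]×[3,8], reject
6. q=(1,11) nearest=0 d=11 new=(1,6) → add node 1 parent=0 cost=6
7. q=(48,5) nearest=0 d=46 new=(8,5) → blocked by [3,9]×[3,8], reject
8. q=(30,31) nearest=1 d=29 new=(7,12) → blocked by [3,9]×[3,8], reject
9. q=(32,27) nearest=0 d=30 new=(8,6) → blocked by [3,9]×[3,8], reject
10. q=(21,4) nearest=0 d=19 new=(8,4) → blocked by [3,9]×[3,8], reject
11. q=(45,4) nearest=0 d=43 new=(8,4) → blocked by [3,9]×[3,8], reject
12. q=(11,10) nearest=0 d=10 new=(8,6) → blocked by [3,9]×[3,8], reject
13. q=(22,21) nearest=0 d=21 new=(8,6) → blocked by [3,9]×[3,8], reject
14. q=(45,21) nearest=0 d=43 new=(8,6) → blocked by [3,9]×[3,8], reject
15. q=(23,0) nearest=0 d=21 new=(8,0) → add node 2 parent=0 cost=6
16. q=(46,26) nearest=2 d=38 new=(14,6) → add node 3 parent=2 cost=12
17. q=(5,31) nearest=1 d=25 new=(5,12) → add node 4 parent=1 cost=12
18. q=(48,34) nearest=3 d=34 new=(20,12) → add node 5 parent=3 cost=18
19. q=(40,14) nearest=5 d=20 new=(26,14) → add node 6 parent=5 cost=24
20. q=(8,6) nearest=0 d=6 new=(8,6) → blocked by [3,9]×[3,8], reject
21. q=(18,15) nearest=5 d=3 new=(18,15) → add node 7 parent=5 cost=21
22. q=(25,32) nearest=7 d=17 new=(24,21) → add node 8 parent=7 cost=27
23. q=(44,2) nearest=6 d=18 new=(32,8) → add node 9 parent=6 cost=30
24. q=(23,8) nearest=5 d=4 new=(23,8) → add node 10 parent=5 cost=22
25. q=(19,32) nearest=8 d=11 new=(19,27) → blocked by [9,20]×[23,28], reject
26. q=(17,11) nearest=5 d=3 new=(17,11) → add node 11 parent=5 cost=21

Path: 0 1 4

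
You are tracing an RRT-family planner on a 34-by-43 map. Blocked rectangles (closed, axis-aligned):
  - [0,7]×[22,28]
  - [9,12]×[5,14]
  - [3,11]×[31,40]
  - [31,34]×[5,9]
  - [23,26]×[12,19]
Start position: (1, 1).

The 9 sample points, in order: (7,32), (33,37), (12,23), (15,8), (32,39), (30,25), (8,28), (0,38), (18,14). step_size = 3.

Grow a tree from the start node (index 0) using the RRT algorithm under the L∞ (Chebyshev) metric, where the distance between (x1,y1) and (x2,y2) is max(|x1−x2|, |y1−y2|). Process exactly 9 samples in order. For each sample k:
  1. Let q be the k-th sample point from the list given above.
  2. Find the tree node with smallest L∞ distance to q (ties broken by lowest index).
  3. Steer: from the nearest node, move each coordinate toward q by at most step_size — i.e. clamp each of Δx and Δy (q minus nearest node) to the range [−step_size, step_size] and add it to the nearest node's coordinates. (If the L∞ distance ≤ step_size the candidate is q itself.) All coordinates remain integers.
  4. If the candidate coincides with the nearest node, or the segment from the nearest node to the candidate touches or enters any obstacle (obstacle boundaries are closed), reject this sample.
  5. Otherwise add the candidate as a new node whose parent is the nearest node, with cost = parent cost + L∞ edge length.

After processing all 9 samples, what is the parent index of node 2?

Parent of node 2: 1

1. q=(7,32) nearest=0 d=31 new=(4,4) → add node 1 parent=0 cost=3
2. q=(33,37) nearest=1 d=33 new=(7,7) → add node 2 parent=1 cost=6
3. q=(12,23) nearest=2 d=16 new=(10,10) → blocked by [9,12]×[5,14], reject
4. q=(15,8) nearest=2 d=8 new=(10,8) → blocked by [9,12]×[5,14], reject
5. q=(32,39) nearest=2 d=32 new=(10,10) → blocked by [9,12]×[5,14], reject
6. q=(30,25) nearest=2 d=23 new=(10,10) → blocked by [9,12]×[5,14], reject
7. q=(8,28) nearest=2 d=21 new=(8,10) → add node 3 parent=2 cost=9
8. q=(0,38) nearest=3 d=28 new=(5,13) → add node 4 parent=3 cost=12
9. q=(18,14) nearest=3 d=10 new=(11,13) → blocked by [9,12]×[5,14], reject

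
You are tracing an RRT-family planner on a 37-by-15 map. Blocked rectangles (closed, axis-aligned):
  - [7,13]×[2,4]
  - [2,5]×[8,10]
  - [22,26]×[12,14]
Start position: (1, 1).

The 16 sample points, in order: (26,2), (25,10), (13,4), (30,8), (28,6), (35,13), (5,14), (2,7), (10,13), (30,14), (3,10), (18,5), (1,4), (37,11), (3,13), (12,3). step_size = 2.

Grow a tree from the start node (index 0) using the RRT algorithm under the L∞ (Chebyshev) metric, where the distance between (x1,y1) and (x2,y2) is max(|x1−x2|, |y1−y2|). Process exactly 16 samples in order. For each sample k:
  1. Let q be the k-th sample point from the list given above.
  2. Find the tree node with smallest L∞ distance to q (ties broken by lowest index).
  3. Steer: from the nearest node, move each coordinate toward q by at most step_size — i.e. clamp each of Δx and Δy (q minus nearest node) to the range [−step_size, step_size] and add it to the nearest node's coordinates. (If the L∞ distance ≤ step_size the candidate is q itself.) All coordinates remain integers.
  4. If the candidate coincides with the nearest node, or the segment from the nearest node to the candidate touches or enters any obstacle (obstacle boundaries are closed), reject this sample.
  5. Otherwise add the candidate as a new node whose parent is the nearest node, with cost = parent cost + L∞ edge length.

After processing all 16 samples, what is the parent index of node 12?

Parent of node 12: 10

1. q=(26,2) nearest=0 d=25 new=(3,2) → add node 1 parent=0 cost=2
2. q=(25,10) nearest=1 d=22 new=(5,4) → add node 2 parent=1 cost=4
3. q=(13,4) nearest=2 d=8 new=(7,4) → blocked by [7,13]×[2,4], reject
4. q=(30,8) nearest=2 d=25 new=(7,6) → add node 3 parent=2 cost=6
5. q=(28,6) nearest=3 d=21 new=(9,6) → add node 4 parent=3 cost=8
6. q=(35,13) nearest=4 d=26 new=(11,8) → add node 5 parent=4 cost=10
7. q=(5,14) nearest=5 d=6 new=(9,10) → add node 6 parent=5 cost=12
8. q=(2,7) nearest=2 d=3 new=(3,6) → add node 7 parent=2 cost=6
9. q=(10,13) nearest=6 d=3 new=(10,12) → add node 8 parent=6 cost=14
10. q=(30,14) nearest=5 d=19 new=(13,10) → add node 9 parent=5 cost=12
11. q=(3,10) nearest=3 d=4 new=(5,8) → blocked by [2,5]×[8,10], reject
12. q=(18,5) nearest=9 d=5 new=(15,8) → add node 10 parent=9 cost=14
13. q=(1,4) nearest=1 d=2 new=(1,4) → add node 11 parent=1 cost=4
14. q=(37,11) nearest=10 d=22 new=(17,10) → add node 12 parent=10 cost=16
15. q=(3,13) nearest=6 d=6 new=(7,12) → add node 13 parent=6 cost=14
16. q=(12,3) nearest=4 d=3 new=(11,4) → blocked by [7,13]×[2,4], reject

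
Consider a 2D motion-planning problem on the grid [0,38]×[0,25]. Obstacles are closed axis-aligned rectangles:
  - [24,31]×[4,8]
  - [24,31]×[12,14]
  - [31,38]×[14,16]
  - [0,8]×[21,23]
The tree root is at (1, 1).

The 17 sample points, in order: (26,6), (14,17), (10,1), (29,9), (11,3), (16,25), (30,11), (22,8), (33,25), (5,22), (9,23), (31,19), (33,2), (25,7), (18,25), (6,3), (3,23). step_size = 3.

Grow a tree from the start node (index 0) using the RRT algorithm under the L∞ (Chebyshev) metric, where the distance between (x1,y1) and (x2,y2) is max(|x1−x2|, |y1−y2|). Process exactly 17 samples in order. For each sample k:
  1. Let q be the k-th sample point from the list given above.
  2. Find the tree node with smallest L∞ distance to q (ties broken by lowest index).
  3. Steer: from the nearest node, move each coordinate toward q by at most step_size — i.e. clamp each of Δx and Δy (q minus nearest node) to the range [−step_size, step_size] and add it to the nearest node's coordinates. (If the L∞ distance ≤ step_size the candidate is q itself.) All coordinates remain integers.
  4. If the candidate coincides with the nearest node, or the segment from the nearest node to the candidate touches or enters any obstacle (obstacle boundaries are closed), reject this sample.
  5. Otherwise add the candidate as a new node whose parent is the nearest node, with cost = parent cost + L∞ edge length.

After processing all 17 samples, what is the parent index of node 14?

1. q=(26,6) nearest=0 d=25 new=(4,4) → add node 1 parent=0 cost=3
2. q=(14,17) nearest=1 d=13 new=(7,7) → add node 2 parent=1 cost=6
3. q=(10,1) nearest=1 d=6 new=(7,1) → add node 3 parent=1 cost=6
4. q=(29,9) nearest=2 d=22 new=(10,9) → add node 4 parent=2 cost=9
5. q=(11,3) nearest=2 d=4 new=(10,4) → add node 5 parent=2 cost=9
6. q=(16,25) nearest=4 d=16 new=(13,12) → add node 6 parent=4 cost=12
7. q=(30,11) nearest=6 d=17 new=(16,11) → add node 7 parent=6 cost=15
8. q=(22,8) nearest=7 d=6 new=(19,8) → add node 8 parent=7 cost=18
9. q=(33,25) nearest=7 d=17 new=(19,14) → add node 9 parent=7 cost=18
10. q=(5,22) nearest=6 d=10 new=(10,15) → add node 10 parent=6 cost=15
11. q=(9,23) nearest=10 d=8 new=(9,18) → add node 11 parent=10 cost=18
12. q=(31,19) nearest=8 d=12 new=(22,11) → add node 12 parent=8 cost=21
13. q=(33,2) nearest=12 d=11 new=(25,8) → blocked by [24,31]×[4,8], reject
14. q=(25,7) nearest=12 d=4 new=(25,8) → blocked by [24,31]×[4,8], reject
15. q=(18,25) nearest=11 d=9 new=(12,21) → add node 13 parent=11 cost=21
16. q=(6,3) nearest=1 d=2 new=(6,3) → add node 14 parent=1 cost=5
17. q=(3,23) nearest=11 d=6 new=(6,21) → blocked by [0,8]×[21,23], reject

Parent of node 14: 1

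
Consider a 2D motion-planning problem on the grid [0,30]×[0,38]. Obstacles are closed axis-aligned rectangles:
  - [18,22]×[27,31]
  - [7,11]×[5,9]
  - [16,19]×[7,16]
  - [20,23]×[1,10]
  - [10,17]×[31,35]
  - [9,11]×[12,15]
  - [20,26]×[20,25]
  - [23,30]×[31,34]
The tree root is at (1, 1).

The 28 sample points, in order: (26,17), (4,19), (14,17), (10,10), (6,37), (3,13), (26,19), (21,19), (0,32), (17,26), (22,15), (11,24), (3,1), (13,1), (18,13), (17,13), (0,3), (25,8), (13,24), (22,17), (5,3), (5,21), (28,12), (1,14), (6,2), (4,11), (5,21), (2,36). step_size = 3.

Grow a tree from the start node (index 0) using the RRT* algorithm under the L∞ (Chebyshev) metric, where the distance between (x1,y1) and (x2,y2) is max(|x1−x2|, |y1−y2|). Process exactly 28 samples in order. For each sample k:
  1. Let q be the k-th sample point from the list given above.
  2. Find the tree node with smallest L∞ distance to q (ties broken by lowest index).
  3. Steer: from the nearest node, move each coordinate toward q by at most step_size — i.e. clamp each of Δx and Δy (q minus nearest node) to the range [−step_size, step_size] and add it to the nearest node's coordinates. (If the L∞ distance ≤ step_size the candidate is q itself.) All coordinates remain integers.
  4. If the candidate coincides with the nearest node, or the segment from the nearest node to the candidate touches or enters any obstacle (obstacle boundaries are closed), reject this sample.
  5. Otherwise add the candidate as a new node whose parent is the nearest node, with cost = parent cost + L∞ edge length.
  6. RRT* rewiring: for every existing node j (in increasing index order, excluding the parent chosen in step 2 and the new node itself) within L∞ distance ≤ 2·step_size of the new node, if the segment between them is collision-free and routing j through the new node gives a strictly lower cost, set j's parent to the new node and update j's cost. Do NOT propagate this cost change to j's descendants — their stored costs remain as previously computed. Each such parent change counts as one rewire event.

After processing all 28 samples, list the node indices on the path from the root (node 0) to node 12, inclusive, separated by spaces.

1. q=(26,17) nearest=0 d=25 new=(4,4) → add node 1 parent=0 cost=3
2. q=(4,19) nearest=1 d=15 new=(4,7) → add node 2 parent=1 cost=6
3. q=(14,17) nearest=2 d=10 new=(7,10) → add node 3 parent=2 cost=9
4. q=(10,10) nearest=3 d=3 new=(10,10) → add node 4 parent=3 cost=12
5. q=(6,37) nearest=3 d=27 new=(6,13) → add node 5 parent=3 cost=12
6. q=(3,13) nearest=5 d=3 new=(3,13) → add node 6 parent=5 cost=15
7. q=(26,19) nearest=4 d=16 new=(13,13) → add node 7 parent=4 cost=15
8. q=(21,19) nearest=7 d=8 new=(16,16) → blocked by [16,19]×[7,16], reject
9. q=(0,32) nearest=5 d=19 new=(3,16) → add node 8 parent=5 cost=15
10. q=(17,26) nearest=5 d=13 new=(9,16) → add node 9 parent=5 cost=15
11. q=(22,15) nearest=7 d=9 new=(16,15) → blocked by [16,19]×[7,16], reject
12. q=(11,24) nearest=8 d=8 new=(6,19) → add node 10 parent=8 cost=18
13. q=(3,1) nearest=0 d=2 new=(3,1) → add node 11 parent=0 cost=2
14. q=(13,1) nearest=1 d=9 new=(7,1) → add node 12 parent=1 cost=6
15. q=(18,13) nearest=7 d=5 new=(16,13) → blocked by [16,19]×[7,16], reject
16. q=(17,13) nearest=7 d=4 new=(16,13) → blocked by [16,19]×[7,16], reject
17. q=(0,3) nearest=0 d=2 new=(0,3) → add node 13 parent=0 cost=2
18. q=(25,8) nearest=7 d=12 new=(16,10) → blocked by [16,19]×[7,16], reject
19. q=(13,24) nearest=10 d=7 new=(9,22) → add node 14 parent=10 cost=21
20. q=(22,17) nearest=7 d=9 new=(16,16) → blocked by [16,19]×[7,16], reject
21. q=(5,3) nearest=1 d=1 new=(5,3) → add node 15 parent=1 cost=4
22. q=(5,21) nearest=10 d=2 new=(5,21) → add node 16 parent=10 cost=20
23. q=(28,12) nearest=7 d=15 new=(16,12) → blocked by [16,19]×[7,16], reject
24. q=(1,14) nearest=6 d=2 new=(1,14) → add node 17 parent=6 cost=17
25. q=(6,2) nearest=12 d=1 new=(6,2) → add node 18 parent=12 cost=7
26. q=(4,11) nearest=5 d=2 new=(4,11) → add node 19 parent=5 cost=14
27. q=(5,21) nearest=16 d=0 → coincident, reject
28. q=(2,36) nearest=14 d=14 new=(6,25) → add node 20 parent=14 cost=24

Path: 0 1 12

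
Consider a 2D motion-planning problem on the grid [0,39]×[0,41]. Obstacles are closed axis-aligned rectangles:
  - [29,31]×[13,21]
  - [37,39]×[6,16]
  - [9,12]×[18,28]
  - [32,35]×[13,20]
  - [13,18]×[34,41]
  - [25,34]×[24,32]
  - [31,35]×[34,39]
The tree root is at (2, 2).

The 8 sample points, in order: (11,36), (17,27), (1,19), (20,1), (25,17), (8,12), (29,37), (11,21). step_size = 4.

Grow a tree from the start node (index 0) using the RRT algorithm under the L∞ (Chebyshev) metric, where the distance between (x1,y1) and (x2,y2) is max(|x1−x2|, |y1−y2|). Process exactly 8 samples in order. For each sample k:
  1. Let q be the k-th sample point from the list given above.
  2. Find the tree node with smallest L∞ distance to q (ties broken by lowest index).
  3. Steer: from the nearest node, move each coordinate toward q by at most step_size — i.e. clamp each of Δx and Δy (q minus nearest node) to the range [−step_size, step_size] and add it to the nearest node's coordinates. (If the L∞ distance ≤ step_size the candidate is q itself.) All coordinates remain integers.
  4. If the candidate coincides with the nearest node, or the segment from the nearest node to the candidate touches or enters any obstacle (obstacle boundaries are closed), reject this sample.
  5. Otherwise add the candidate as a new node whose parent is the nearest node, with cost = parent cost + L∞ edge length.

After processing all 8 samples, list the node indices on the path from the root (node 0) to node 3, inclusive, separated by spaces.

1. q=(11,36) nearest=0 d=34 new=(6,6) → add node 1 parent=0 cost=4
2. q=(17,27) nearest=1 d=21 new=(10,10) → add node 2 parent=1 cost=8
3. q=(1,19) nearest=2 d=9 new=(6,14) → add node 3 parent=2 cost=12
4. q=(20,1) nearest=2 d=10 new=(14,6) → add node 4 parent=2 cost=12
5. q=(25,17) nearest=4 d=11 new=(18,10) → add node 5 parent=4 cost=16
6. q=(8,12) nearest=2 d=2 new=(8,12) → add node 6 parent=2 cost=10
7. q=(29,37) nearest=3 d=23 new=(10,18) → blocked by [9,12]×[18,28], reject
8. q=(11,21) nearest=3 d=7 new=(10,18) → blocked by [9,12]×[18,28], reject

Path: 0 1 2 3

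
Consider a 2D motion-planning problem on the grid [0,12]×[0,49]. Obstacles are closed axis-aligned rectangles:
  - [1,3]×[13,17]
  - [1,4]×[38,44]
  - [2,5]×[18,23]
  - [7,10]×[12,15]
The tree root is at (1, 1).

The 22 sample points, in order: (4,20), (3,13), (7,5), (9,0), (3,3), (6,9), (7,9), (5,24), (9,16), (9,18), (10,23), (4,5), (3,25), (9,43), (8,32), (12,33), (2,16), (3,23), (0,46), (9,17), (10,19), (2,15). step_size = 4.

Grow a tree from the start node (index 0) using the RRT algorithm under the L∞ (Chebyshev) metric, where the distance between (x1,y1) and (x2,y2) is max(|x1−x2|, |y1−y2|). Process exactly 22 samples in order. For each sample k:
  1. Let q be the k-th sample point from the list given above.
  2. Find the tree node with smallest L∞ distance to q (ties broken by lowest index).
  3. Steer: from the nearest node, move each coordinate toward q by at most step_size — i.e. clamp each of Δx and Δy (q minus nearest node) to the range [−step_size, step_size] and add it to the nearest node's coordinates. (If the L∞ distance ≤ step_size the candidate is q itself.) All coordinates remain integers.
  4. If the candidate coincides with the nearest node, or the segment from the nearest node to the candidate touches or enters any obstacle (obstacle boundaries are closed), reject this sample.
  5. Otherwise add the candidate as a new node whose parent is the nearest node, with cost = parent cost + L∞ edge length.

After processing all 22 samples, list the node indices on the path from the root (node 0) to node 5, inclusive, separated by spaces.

Path: 0 5

1. q=(4,20) nearest=0 d=19 new=(4,5) → add node 1 parent=0 cost=4
2. q=(3,13) nearest=1 d=8 new=(3,9) → add node 2 parent=1 cost=8
3. q=(7,5) nearest=1 d=3 new=(7,5) → add node 3 parent=1 cost=7
4. q=(9,0) nearest=1 d=5 new=(8,1) → add node 4 parent=1 cost=8
5. q=(3,3) nearest=0 d=2 new=(3,3) → add node 5 parent=0 cost=2
6. q=(6,9) nearest=2 d=3 new=(6,9) → add node 6 parent=2 cost=11
7. q=(7,9) nearest=6 d=1 new=(7,9) → add node 7 parent=6 cost=12
8. q=(5,24) nearest=2 d=15 new=(5,13) → add node 8 parent=2 cost=12
9. q=(9,16) nearest=8 d=4 new=(9,16) → blocked by [7,10]×[12,15], reject
10. q=(9,18) nearest=8 d=5 new=(9,17) → blocked by [7,10]×[12,15], reject
11. q=(10,23) nearest=8 d=10 new=(9,17) → blocked by [7,10]×[12,15], reject
12. q=(4,5) nearest=1 d=0 → coincident, reject
13. q=(3,25) nearest=8 d=12 new=(3,17) → blocked by [1,3]×[13,17], reject
14. q=(9,43) nearest=8 d=30 new=(9,17) → blocked by [7,10]×[12,15], reject
15. q=(8,32) nearest=8 d=19 new=(8,17) → add node 9 parent=8 cost=16
16. q=(12,33) nearest=9 d=16 new=(12,21) → add node 10 parent=9 cost=20
17. q=(2,16) nearest=8 d=3 new=(2,16) → blocked by [1,3]×[13,17], reject
18. q=(3,23) nearest=9 d=6 new=(4,21) → blocked by [2,5]×[18,23], reject
19. q=(0,46) nearest=10 d=25 new=(8,25) → add node 11 parent=10 cost=24
20. q=(9,17) nearest=9 d=1 new=(9,17) → add node 12 parent=9 cost=17
21. q=(10,19) nearest=9 d=2 new=(10,19) → add node 13 parent=9 cost=18
22. q=(2,15) nearest=8 d=3 new=(2,15) → blocked by [1,3]×[13,17], reject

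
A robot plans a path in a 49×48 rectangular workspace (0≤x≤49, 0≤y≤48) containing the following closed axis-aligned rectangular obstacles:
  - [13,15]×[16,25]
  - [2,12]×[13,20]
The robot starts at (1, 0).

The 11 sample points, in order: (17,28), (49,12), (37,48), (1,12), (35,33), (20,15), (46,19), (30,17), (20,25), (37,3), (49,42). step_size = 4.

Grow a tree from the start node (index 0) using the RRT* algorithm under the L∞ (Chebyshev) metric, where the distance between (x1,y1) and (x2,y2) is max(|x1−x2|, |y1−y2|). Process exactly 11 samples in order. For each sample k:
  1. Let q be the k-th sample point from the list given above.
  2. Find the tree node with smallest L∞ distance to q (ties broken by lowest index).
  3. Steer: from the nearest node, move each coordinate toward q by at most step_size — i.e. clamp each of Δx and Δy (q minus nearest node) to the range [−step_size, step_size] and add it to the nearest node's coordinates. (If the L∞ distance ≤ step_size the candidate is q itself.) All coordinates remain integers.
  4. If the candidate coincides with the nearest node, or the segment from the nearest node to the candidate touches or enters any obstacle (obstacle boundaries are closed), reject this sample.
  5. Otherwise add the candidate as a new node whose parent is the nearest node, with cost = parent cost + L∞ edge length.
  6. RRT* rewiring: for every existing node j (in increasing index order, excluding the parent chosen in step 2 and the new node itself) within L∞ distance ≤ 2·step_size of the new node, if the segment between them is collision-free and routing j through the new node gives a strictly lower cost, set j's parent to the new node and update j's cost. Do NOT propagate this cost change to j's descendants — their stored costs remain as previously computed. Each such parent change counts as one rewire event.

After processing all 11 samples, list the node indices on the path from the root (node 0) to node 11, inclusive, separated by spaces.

Path: 0 1 2 3 5 6 7 11

1. q=(17,28) nearest=0 d=28 new=(5,4) → add node 1 parent=0 cost=4
2. q=(49,12) nearest=1 d=44 new=(9,8) → add node 2 parent=1 cost=8
3. q=(37,48) nearest=2 d=40 new=(13,12) → add node 3 parent=2 cost=12
4. q=(1,12) nearest=1 d=8 new=(1,8) → add node 4 parent=1 cost=8
5. q=(35,33) nearest=3 d=22 new=(17,16) → add node 5 parent=3 cost=16
6. q=(20,15) nearest=5 d=3 new=(20,15) → add node 6 parent=5 cost=19
7. q=(46,19) nearest=6 d=26 new=(24,19) → add node 7 parent=6 cost=23
8. q=(30,17) nearest=7 d=6 new=(28,17) → add node 8 parent=7 cost=27
9. q=(20,25) nearest=7 d=6 new=(20,23) → add node 9 parent=7 cost=27
10. q=(37,3) nearest=8 d=14 new=(32,13) → add node 10 parent=8 cost=31
11. q=(49,42) nearest=7 d=25 new=(28,23) → add node 11 parent=7 cost=27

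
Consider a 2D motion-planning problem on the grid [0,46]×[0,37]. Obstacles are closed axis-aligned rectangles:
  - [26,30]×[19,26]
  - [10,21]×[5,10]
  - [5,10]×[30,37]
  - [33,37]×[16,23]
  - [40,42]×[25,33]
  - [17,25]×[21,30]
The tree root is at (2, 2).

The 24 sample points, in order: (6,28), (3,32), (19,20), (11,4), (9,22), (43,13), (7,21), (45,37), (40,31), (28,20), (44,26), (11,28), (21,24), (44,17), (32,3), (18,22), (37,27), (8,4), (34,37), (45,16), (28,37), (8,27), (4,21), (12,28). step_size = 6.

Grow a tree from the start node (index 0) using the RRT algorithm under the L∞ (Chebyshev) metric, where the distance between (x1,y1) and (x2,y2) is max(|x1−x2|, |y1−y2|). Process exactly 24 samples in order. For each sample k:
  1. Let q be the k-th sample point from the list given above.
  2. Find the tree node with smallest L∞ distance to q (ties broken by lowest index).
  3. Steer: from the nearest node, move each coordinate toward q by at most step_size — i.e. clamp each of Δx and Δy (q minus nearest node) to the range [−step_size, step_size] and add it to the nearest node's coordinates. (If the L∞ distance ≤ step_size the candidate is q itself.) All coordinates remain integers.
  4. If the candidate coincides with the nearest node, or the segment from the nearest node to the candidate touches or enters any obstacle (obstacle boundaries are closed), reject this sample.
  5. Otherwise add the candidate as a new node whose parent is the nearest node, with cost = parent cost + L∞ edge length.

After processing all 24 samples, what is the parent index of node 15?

Parent of node 15: 9

1. q=(6,28) nearest=0 d=26 new=(6,8) → add node 1 parent=0 cost=6
2. q=(3,32) nearest=1 d=24 new=(3,14) → add node 2 parent=1 cost=12
3. q=(19,20) nearest=1 d=13 new=(12,14) → add node 3 parent=1 cost=12
4. q=(11,4) nearest=1 d=5 new=(11,4) → add node 4 parent=1 cost=11
5. q=(9,22) nearest=2 d=8 new=(9,20) → add node 5 parent=2 cost=18
6. q=(43,13) nearest=3 d=31 new=(18,13) → add node 6 parent=3 cost=18
7. q=(7,21) nearest=5 d=2 new=(7,21) → add node 7 parent=5 cost=20
8. q=(45,37) nearest=6 d=27 new=(24,19) → add node 8 parent=6 cost=24
9. q=(40,31) nearest=8 d=16 new=(30,25) → blocked by [26,30]×[19,26], reject
10. q=(28,20) nearest=8 d=4 new=(28,20) → blocked by [26,30]×[19,26], reject
11. q=(44,26) nearest=8 d=20 new=(30,25) → blocked by [26,30]×[19,26], reject
12. q=(11,28) nearest=7 d=7 new=(11,27) → add node 9 parent=7 cost=26
13. q=(21,24) nearest=8 d=5 new=(21,24) → blocked by [17,25]×[21,30], reject
14. q=(44,17) nearest=8 d=20 new=(30,17) → add node 10 parent=8 cost=30
15. q=(32,3) nearest=6 d=14 new=(24,7) → blocked by [10,21]×[5,10], reject
16. q=(18,22) nearest=8 d=6 new=(18,22) → blocked by [17,25]×[21,30], reject
17. q=(37,27) nearest=10 d=10 new=(36,23) → blocked by [33,37]×[16,23], reject
18. q=(8,4) nearest=4 d=3 new=(8,4) → add node 11 parent=4 cost=14
19. q=(34,37) nearest=8 d=18 new=(30,25) → blocked by [26,30]×[19,26], reject
20. q=(45,16) nearest=10 d=15 new=(36,16) → blocked by [33,37]×[16,23], reject
21. q=(28,37) nearest=9 d=17 new=(17,33) → add node 12 parent=9 cost=32
22. q=(8,27) nearest=9 d=3 new=(8,27) → add node 13 parent=9 cost=29
23. q=(4,21) nearest=7 d=3 new=(4,21) → add node 14 parent=7 cost=23
24. q=(12,28) nearest=9 d=1 new=(12,28) → add node 15 parent=9 cost=27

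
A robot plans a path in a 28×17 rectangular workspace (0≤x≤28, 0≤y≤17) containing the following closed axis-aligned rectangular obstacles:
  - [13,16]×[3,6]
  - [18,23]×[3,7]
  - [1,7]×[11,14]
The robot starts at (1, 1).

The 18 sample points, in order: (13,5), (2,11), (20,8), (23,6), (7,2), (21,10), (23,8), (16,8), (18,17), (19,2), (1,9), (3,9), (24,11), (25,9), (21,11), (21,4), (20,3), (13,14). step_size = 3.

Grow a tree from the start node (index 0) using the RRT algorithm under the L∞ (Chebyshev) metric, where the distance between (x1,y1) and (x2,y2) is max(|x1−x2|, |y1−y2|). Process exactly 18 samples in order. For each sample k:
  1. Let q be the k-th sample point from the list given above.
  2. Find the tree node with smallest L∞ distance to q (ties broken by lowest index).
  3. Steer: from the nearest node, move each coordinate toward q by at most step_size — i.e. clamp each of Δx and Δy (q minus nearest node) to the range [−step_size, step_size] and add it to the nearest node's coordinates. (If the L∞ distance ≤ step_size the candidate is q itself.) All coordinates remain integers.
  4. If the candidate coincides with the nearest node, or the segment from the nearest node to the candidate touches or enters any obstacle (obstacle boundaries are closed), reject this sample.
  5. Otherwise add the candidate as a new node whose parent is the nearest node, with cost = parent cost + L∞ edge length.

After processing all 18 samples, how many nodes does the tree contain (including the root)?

Node count: 15

1. q=(13,5) nearest=0 d=12 new=(4,4) → add node 1 parent=0 cost=3
2. q=(2,11) nearest=1 d=7 new=(2,7) → add node 2 parent=1 cost=6
3. q=(20,8) nearest=1 d=16 new=(7,7) → add node 3 parent=1 cost=6
4. q=(23,6) nearest=3 d=16 new=(10,6) → add node 4 parent=3 cost=9
5. q=(7,2) nearest=1 d=3 new=(7,2) → add node 5 parent=1 cost=6
6. q=(21,10) nearest=4 d=11 new=(13,9) → add node 6 parent=4 cost=12
7. q=(23,8) nearest=6 d=10 new=(16,8) → add node 7 parent=6 cost=15
8. q=(16,8) nearest=7 d=0 → coincident, reject
9. q=(18,17) nearest=6 d=8 new=(16,12) → add node 8 parent=6 cost=15
10. q=(19,2) nearest=7 d=6 new=(19,5) → blocked by [18,23]×[3,7], reject
11. q=(1,9) nearest=2 d=2 new=(1,9) → add node 9 parent=2 cost=8
12. q=(3,9) nearest=2 d=2 new=(3,9) → add node 10 parent=2 cost=8
13. q=(24,11) nearest=7 d=8 new=(19,11) → add node 11 parent=7 cost=18
14. q=(25,9) nearest=11 d=6 new=(22,9) → add node 12 parent=11 cost=21
15. q=(21,11) nearest=11 d=2 new=(21,11) → add node 13 parent=11 cost=20
16. q=(21,4) nearest=7 d=5 new=(19,5) → blocked by [18,23]×[3,7], reject
17. q=(20,3) nearest=7 d=5 new=(19,5) → blocked by [18,23]×[3,7], reject
18. q=(13,14) nearest=8 d=3 new=(13,14) → add node 14 parent=8 cost=18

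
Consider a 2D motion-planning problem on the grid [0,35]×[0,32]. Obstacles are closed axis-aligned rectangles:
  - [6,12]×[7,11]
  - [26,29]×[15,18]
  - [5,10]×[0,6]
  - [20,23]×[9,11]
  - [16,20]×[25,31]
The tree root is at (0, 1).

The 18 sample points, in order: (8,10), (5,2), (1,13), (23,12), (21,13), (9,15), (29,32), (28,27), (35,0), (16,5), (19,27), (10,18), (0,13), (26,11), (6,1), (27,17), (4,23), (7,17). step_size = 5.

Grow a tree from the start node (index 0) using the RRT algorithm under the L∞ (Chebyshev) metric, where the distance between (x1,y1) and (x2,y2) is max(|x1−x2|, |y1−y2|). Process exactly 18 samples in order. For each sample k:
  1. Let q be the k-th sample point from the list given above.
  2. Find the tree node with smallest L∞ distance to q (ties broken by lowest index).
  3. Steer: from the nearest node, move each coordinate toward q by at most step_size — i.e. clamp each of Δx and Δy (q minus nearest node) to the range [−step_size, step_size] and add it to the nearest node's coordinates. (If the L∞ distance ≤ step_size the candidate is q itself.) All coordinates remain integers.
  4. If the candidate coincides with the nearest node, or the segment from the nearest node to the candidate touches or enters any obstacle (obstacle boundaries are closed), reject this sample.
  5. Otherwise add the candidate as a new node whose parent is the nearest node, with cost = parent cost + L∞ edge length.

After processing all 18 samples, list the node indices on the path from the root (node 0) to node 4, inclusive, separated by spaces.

1. q=(8,10) nearest=0 d=9 new=(5,6) → blocked by [5,10]×[0,6], reject
2. q=(5,2) nearest=0 d=5 new=(5,2) → blocked by [5,10]×[0,6], reject
3. q=(1,13) nearest=0 d=12 new=(1,6) → add node 1 parent=0 cost=5
4. q=(23,12) nearest=1 d=22 new=(6,11) → blocked by [6,12]×[7,11], reject
5. q=(21,13) nearest=1 d=20 new=(6,11) → blocked by [6,12]×[7,11], reject
6. q=(9,15) nearest=1 d=9 new=(6,11) → blocked by [6,12]×[7,11], reject
7. q=(29,32) nearest=1 d=28 new=(6,11) → blocked by [6,12]×[7,11], reject
8. q=(28,27) nearest=1 d=27 new=(6,11) → blocked by [6,12]×[7,11], reject
9. q=(35,0) nearest=1 d=34 new=(6,1) → blocked by [5,10]×[0,6], reject
10. q=(16,5) nearest=1 d=15 new=(6,5) → blocked by [5,10]×[0,6], reject
11. q=(19,27) nearest=1 d=21 new=(6,11) → blocked by [6,12]×[7,11], reject
12. q=(10,18) nearest=1 d=12 new=(6,11) → blocked by [6,12]×[7,11], reject
13. q=(0,13) nearest=1 d=7 new=(0,11) → add node 2 parent=1 cost=10
14. q=(26,11) nearest=1 d=25 new=(6,11) → blocked by [6,12]×[7,11], reject
15. q=(6,1) nearest=1 d=5 new=(6,1) → blocked by [5,10]×[0,6], reject
16. q=(27,17) nearest=1 d=26 new=(6,11) → blocked by [6,12]×[7,11], reject
17. q=(4,23) nearest=2 d=12 new=(4,16) → add node 3 parent=2 cost=15
18. q=(7,17) nearest=3 d=3 new=(7,17) → add node 4 parent=3 cost=18

Path: 0 1 2 3 4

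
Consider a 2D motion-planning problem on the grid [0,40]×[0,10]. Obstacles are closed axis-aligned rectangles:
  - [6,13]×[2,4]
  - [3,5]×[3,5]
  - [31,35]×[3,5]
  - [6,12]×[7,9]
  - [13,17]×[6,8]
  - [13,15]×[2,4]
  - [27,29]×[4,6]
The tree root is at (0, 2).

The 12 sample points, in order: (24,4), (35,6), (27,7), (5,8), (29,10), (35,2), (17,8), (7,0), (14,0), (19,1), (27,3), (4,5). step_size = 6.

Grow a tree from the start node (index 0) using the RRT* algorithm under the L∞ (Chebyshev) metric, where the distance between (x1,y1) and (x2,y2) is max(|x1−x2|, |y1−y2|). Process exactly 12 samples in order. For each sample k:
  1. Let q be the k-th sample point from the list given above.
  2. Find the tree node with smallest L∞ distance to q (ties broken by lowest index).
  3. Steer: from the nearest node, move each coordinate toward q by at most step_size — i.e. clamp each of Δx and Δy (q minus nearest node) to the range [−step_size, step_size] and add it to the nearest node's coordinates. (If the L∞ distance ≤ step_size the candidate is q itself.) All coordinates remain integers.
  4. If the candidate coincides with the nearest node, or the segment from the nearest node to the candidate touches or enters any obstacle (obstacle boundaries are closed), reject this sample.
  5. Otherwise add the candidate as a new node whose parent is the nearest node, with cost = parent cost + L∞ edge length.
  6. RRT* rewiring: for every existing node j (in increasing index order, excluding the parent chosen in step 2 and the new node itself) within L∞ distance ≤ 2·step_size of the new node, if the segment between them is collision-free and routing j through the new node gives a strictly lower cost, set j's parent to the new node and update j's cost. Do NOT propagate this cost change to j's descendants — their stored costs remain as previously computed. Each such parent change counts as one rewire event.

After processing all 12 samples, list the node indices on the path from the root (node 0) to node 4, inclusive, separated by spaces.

1. q=(24,4) nearest=0 d=24 new=(6,4) → blocked by [6,13]×[2,4], reject
2. q=(35,6) nearest=0 d=35 new=(6,6) → blocked by [3,5]×[3,5], reject
3. q=(27,7) nearest=0 d=27 new=(6,7) → blocked by [3,5]×[3,5], reject
4. q=(5,8) nearest=0 d=6 new=(5,8) → add node 1 parent=0 cost=6
5. q=(29,10) nearest=1 d=24 new=(11,10) → blocked by [6,12]×[7,9], reject
6. q=(35,2) nearest=1 d=30 new=(11,2) → blocked by [6,13]×[2,4], reject
7. q=(17,8) nearest=1 d=12 new=(11,8) → blocked by [6,12]×[7,9], reject
8. q=(7,0) nearest=0 d=7 new=(6,0) → add node 2 parent=0 cost=6
9. q=(14,0) nearest=2 d=8 new=(12,0) → add node 3 parent=2 cost=12
10. q=(19,1) nearest=3 d=7 new=(18,1) → add node 4 parent=3 cost=18
11. q=(27,3) nearest=4 d=9 new=(24,3) → add node 5 parent=4 cost=24
12. q=(4,5) nearest=1 d=3 new=(4,5) → blocked by [3,5]×[3,5], reject

Path: 0 2 3 4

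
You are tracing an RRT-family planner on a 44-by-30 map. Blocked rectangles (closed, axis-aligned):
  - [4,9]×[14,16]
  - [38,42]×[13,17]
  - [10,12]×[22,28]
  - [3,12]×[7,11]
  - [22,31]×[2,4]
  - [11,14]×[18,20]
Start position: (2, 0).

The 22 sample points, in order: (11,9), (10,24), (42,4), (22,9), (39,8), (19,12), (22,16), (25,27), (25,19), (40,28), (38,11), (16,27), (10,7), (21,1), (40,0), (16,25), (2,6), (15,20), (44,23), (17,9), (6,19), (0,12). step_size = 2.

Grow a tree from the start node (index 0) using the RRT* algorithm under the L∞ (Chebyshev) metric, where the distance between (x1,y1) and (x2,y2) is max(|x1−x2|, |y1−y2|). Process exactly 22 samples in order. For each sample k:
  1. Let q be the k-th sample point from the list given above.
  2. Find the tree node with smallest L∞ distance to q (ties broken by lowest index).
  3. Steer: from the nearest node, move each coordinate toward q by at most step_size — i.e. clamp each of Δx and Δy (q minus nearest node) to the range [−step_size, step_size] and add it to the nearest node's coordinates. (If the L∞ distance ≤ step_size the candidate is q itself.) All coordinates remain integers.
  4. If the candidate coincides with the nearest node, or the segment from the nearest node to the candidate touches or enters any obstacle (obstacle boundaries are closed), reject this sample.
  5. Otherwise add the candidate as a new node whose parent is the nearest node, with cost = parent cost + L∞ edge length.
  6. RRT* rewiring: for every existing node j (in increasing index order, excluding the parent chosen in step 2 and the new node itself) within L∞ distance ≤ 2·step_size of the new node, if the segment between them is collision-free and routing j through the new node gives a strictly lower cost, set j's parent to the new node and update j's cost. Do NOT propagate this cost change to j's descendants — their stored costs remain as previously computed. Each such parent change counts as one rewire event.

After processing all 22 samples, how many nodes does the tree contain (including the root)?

1. q=(11,9) nearest=0 d=9 new=(4,2) → add node 1 parent=0 cost=2
2. q=(10,24) nearest=1 d=22 new=(6,4) → add node 2 parent=1 cost=4
3. q=(42,4) nearest=2 d=36 new=(8,4) → add node 3 parent=2 cost=6
4. q=(22,9) nearest=3 d=14 new=(10,6) → add node 4 parent=3 cost=8
5. q=(39,8) nearest=4 d=29 new=(12,8) → blocked by [3,12]×[7,11], reject
6. q=(19,12) nearest=4 d=9 new=(12,8) → blocked by [3,12]×[7,11], reject
7. q=(22,16) nearest=4 d=12 new=(12,8) → blocked by [3,12]×[7,11], reject
8. q=(25,27) nearest=4 d=21 new=(12,8) → blocked by [3,12]×[7,11], reject
9. q=(25,19) nearest=4 d=15 new=(12,8) → blocked by [3,12]×[7,11], reject
10. q=(40,28) nearest=4 d=30 new=(12,8) → blocked by [3,12]×[7,11], reject
11. q=(38,11) nearest=4 d=28 new=(12,8) → blocked by [3,12]×[7,11], reject
12. q=(16,27) nearest=4 d=21 new=(12,8) → blocked by [3,12]×[7,11], reject
13. q=(10,7) nearest=4 d=1 new=(10,7) → blocked by [3,12]×[7,11], reject
14. q=(21,1) nearest=4 d=11 new=(12,4) → add node 5 parent=4 cost=10
15. q=(40,0) nearest=5 d=28 new=(14,2) → add node 6 parent=5 cost=12
16. q=(16,25) nearest=4 d=19 new=(12,8) → blocked by [3,12]×[7,11], reject
17. q=(2,6) nearest=1 d=4 new=(2,4) → add node 7 parent=1 cost=4
18. q=(15,20) nearest=4 d=14 new=(12,8) → blocked by [3,12]×[7,11], reject
19. q=(44,23) nearest=6 d=30 new=(16,4) → add node 8 parent=6 cost=14
20. q=(17,9) nearest=5 d=5 new=(14,6) → add node 9 parent=5 cost=12
21. q=(6,19) nearest=4 d=13 new=(8,8) → blocked by [3,12]×[7,11], reject
22. q=(0,12) nearest=2 d=8 new=(4,6) → add node 10 parent=2 cost=6

Node count: 11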